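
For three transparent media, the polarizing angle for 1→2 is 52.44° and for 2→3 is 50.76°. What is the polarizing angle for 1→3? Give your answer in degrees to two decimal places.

n₂/n₁ = tan 52.44° = 1.3004 and n₃/n₂ = tan 50.76° = 1.2244.
n₃/n₁ = 1.5922. Then tan θ_B(1→3) = n₃/n₁, so θ_B(1→3) = arctan(1.5922) = 57.87°.

θ_B ≈ 57.87°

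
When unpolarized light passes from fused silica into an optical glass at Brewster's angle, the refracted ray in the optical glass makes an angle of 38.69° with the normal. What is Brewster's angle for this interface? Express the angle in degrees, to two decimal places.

θ_B ≈ 51.31°

Since the reflected and refracted rays are at right angles at the polarizing angle, θ_B + θ_t = 90°.
θ_B = 90° − 38.69° = 51.31°.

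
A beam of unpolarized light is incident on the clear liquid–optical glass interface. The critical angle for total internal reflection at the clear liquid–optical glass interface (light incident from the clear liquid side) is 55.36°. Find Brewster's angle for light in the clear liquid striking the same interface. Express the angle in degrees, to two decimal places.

At the critical angle sin θ_c = n₂/n₁, giving n₂/n₁ = sin 55.36° = 0.8227.
Then tan θ_B = n₂/n₁ = 0.8227, so θ_B = arctan 0.8227 = 39.45°.

θ_B ≈ 39.45°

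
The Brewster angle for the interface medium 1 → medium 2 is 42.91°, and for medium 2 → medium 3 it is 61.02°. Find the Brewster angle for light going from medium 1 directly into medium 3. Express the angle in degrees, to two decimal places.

n₂/n₁ = tan 42.91° = 0.9296 and n₃/n₂ = tan 61.02° = 1.8055.
Multiplying, n₃/n₁ = 0.9296 × 1.8055 = 1.6784, and θ_B(1→3) = arctan 1.6784 = 59.21°.

θ_B ≈ 59.21°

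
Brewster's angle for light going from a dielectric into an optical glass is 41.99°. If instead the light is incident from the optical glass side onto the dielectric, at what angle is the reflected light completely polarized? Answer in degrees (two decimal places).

tan θ_B' = n₁/n₂ = 1/tan θ_B, so θ_B' = 90° − θ_B.
θ_B' = 90° − 41.99° = 48.01°.

θ_B' ≈ 48.01°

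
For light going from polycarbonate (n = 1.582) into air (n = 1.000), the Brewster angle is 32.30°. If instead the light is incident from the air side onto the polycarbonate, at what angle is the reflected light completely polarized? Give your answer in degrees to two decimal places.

tan θ_B' = n₁/n₂ = 1/tan θ_B, so θ_B' = 90° − θ_B.
θ_B' = 90° − 32.30° = 57.70°.

θ_B' ≈ 57.70°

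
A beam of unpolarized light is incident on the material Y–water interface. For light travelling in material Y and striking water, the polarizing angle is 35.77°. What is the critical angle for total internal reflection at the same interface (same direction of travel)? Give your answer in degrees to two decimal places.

From Brewster, n₂/n₁ = tan θ_B = tan 35.77° = 0.7204.
Then sin θ_c = n₂/n₁ = 0.7204, so θ_c = arcsin 0.7204 = 46.09°.

θ_c ≈ 46.09°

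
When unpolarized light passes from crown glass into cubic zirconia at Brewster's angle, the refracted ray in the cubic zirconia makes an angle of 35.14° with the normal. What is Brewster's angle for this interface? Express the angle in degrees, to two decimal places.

θ_B ≈ 54.86°

Brewster's condition makes the reflected and refracted beams perpendicular: θ_B + θ_t = 90°.
So θ_B = 90° − θ_t = 90° − 35.14° = 54.86°.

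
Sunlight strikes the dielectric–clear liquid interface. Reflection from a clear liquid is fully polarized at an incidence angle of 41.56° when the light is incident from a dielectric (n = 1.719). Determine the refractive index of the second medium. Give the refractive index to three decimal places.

Full polarization of the reflected beam means tan θ_B = n₂/n₁, where n₁ is the incident medium (a dielectric).
n₂ = n₁ tan θ_B = 1.719 × tan 41.56° = 1.524.

n ≈ 1.524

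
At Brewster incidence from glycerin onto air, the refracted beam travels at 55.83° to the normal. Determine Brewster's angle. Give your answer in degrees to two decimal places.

θ_B ≈ 34.17°

Brewster's condition makes the reflected and refracted beams perpendicular: θ_B + θ_t = 90°.
So θ_B = 90° − θ_t = 90° − 55.83° = 34.17°.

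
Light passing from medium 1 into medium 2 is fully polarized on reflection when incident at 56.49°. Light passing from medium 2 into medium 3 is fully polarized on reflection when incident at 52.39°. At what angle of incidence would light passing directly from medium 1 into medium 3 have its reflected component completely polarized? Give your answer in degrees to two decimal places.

Each Brewster angle gives a ratio: n₂/n₁ = tan 56.49° = 1.5103, n₃/n₂ = tan 52.39° = 1.2981.
So n₃/n₁ = (n₂/n₁)(n₃/n₂) = 1.5103 × 1.2981 = 1.9604.
θ_B(1→3) = arctan(1.9604) = 62.97°.

θ_B ≈ 62.97°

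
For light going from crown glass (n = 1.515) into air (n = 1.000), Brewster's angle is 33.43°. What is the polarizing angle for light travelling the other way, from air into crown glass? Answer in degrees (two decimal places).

θ_B' ≈ 56.57°

The two Brewster angles are complementary: θ_B' = 90° − θ_B = 90° − 33.43° = 56.57°.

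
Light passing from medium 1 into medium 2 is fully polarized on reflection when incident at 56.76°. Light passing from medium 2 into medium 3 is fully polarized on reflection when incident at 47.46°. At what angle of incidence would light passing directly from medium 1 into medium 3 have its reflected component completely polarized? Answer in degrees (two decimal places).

θ_B ≈ 58.98°

tan θ_B(1→2) = n₂/n₁ = tan 56.76° = 1.5258.
tan θ_B(2→3) = n₃/n₂ = tan 47.46° = 1.0898.
n₃/n₁ = 1.6628. Then tan θ_B(1→3) = n₃/n₁, so θ_B(1→3) = arctan(1.6628) = 58.98°.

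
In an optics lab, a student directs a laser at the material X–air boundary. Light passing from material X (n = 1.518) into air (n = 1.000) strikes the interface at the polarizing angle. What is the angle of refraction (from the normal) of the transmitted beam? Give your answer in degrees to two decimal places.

θ_t ≈ 56.62°

First find Brewster's angle: tan θ_B = 1.000/1.518 = 0.6588, giving θ_B = 33.38°.
At Brewster's angle the reflected and refracted rays are perpendicular, so θ_t = 90° − θ_B = 90° − 33.38° = 56.62°.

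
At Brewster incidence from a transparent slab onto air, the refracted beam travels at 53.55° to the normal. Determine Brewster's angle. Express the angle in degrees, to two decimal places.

θ_B ≈ 36.45°

Brewster's condition makes the reflected and refracted beams perpendicular: θ_B + θ_t = 90°.
θ_B = 90° − 53.55° = 36.45°.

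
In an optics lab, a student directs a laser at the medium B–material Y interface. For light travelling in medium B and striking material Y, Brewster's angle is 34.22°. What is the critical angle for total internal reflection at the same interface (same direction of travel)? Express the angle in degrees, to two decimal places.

θ_c ≈ 42.85°

From Brewster, n₂/n₁ = tan θ_B = tan 34.22° = 0.6801.
Then sin θ_c = n₂/n₁ = 0.6801, so θ_c = arcsin 0.6801 = 42.85°.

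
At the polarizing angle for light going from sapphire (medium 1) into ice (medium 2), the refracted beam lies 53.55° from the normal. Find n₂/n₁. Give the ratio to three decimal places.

At Brewster incidence θ_B = 90° − θ_t = 90° − 53.55° = 36.45°.
Then n₂/n₁ = tan θ_B = tan 36.45° = 0.739.

n₂/n₁ ≈ 0.739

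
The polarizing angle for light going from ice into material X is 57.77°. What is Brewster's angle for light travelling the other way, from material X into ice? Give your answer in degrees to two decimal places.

tan θ_B' = n₁/n₂ = 1/tan θ_B, so θ_B' = 90° − θ_B.
θ_B' = 90° − 57.77° = 32.23°.

θ_B' ≈ 32.23°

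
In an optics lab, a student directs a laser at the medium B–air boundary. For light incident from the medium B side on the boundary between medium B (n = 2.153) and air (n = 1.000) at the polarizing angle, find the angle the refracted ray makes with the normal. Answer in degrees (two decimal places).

θ_B = arctan(n₂/n₁) = arctan(1.000/2.153) = 24.91°.
At Brewster's angle the reflected and refracted rays are perpendicular, so θ_t = 90° − θ_B = 90° − 24.91° = 65.09°.

θ_t ≈ 65.09°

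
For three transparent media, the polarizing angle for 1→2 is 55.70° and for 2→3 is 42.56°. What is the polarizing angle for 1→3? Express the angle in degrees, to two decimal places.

θ_B ≈ 53.39°

tan θ_B(1→2) = n₂/n₁ = tan 55.70° = 1.4659.
tan θ_B(2→3) = n₃/n₂ = tan 42.56° = 0.9183.
n₃/n₁ = 1.3461. Then tan θ_B(1→3) = n₃/n₁, so θ_B(1→3) = arctan(1.3461) = 53.39°.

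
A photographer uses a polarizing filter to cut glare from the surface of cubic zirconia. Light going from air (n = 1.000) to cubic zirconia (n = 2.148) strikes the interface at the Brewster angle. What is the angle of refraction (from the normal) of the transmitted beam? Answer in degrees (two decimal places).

θ_t ≈ 24.96°

tan θ_B = n₂/n₁ = 2.148/1.000 = 2.1480, so θ_B = 65.04°.
The refracted ray is perpendicular to the reflected ray, so θ_t = 90° − θ_B = 24.96°.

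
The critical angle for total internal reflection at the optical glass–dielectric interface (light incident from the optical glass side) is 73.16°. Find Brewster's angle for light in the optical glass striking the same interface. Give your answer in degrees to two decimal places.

θ_B ≈ 43.74°

n₂/n₁ = sin θ_c = sin 73.16° = 0.9571.
tan θ_B equals the same ratio, so θ_B = arctan(0.9571) = 43.74°.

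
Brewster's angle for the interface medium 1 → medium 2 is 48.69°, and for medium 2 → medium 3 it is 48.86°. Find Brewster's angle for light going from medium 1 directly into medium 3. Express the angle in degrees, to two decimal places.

n₂/n₁ = tan 48.69° = 1.1379 and n₃/n₂ = tan 48.86° = 1.1447.
So n₃/n₁ = (n₂/n₁)(n₃/n₂) = 1.1379 × 1.1447 = 1.3025.
θ_B(1→3) = arctan(1.3025) = 52.49°.

θ_B ≈ 52.49°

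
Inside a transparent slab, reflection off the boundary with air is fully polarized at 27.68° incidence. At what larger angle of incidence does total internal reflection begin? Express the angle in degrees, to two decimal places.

tan θ_B = n₂/n₁ = tan 27.68° = 0.5246.
Total internal reflection: sin θ_c = n₂/n₁ = 0.5246.
θ_c = arcsin(0.5246) = 31.64°.

θ_c ≈ 31.64°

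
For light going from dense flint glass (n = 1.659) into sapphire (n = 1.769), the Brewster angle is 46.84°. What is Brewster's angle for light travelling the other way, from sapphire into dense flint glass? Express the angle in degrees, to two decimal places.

The two Brewster angles are complementary: θ_B' = 90° − θ_B = 90° − 46.84° = 43.16°.

θ_B' ≈ 43.16°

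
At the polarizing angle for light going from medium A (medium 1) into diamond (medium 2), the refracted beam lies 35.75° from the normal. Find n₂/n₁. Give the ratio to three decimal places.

n₂/n₁ ≈ 1.389

θ_B + θ_t = 90°, so θ_B = 90° − 35.75° = 54.25°.
Then n₂/n₁ = tan θ_B = tan 54.25° = 1.389.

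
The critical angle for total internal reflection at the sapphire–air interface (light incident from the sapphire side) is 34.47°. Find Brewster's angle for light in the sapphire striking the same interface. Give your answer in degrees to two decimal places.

θ_B ≈ 29.51°

At the critical angle sin θ_c = n₂/n₁, giving n₂/n₁ = sin 34.47° = 0.5660.
Then tan θ_B = n₂/n₁ = 0.5660, so θ_B = arctan 0.5660 = 29.51°.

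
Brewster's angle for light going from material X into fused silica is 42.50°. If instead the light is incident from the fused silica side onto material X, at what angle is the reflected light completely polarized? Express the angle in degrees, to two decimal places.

θ_B' ≈ 47.50°

Reversing the direction swaps n₁ and n₂, so tan θ_B' = 1/tan θ_B and θ_B' = 90° − θ_B.
Hence θ_B' = 90° − 42.50° = 47.50°.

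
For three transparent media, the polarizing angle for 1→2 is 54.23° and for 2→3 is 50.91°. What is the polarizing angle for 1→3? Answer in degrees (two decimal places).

Each Brewster angle gives a ratio: n₂/n₁ = tan 54.23° = 1.3881, n₃/n₂ = tan 50.91° = 1.2309.
Multiplying, n₃/n₁ = 1.3881 × 1.2309 = 1.7086, and θ_B(1→3) = arctan 1.7086 = 59.66°.

θ_B ≈ 59.66°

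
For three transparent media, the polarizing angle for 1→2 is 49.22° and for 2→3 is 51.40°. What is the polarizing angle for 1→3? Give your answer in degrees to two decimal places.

θ_B ≈ 55.45°

Each Brewster angle gives a ratio: n₂/n₁ = tan 49.22° = 1.1593, n₃/n₂ = tan 51.40° = 1.2527.
Multiplying, n₃/n₁ = 1.1593 × 1.2527 = 1.4523, and θ_B(1→3) = arctan 1.4523 = 55.45°.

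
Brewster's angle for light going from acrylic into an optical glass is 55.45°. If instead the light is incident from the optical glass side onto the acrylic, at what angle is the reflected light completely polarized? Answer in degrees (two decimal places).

tan θ_B' = n₁/n₂ = 1/tan θ_B, so θ_B' = 90° − θ_B.
θ_B' = 90° − 55.45° = 34.55°.

θ_B' ≈ 34.55°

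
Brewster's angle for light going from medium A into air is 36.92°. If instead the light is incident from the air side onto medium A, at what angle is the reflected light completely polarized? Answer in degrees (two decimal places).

θ_B' ≈ 53.08°

Reversing the direction swaps n₁ and n₂, so tan θ_B' = 1/tan θ_B and θ_B' = 90° − θ_B.
Hence θ_B' = 90° − 36.92° = 53.08°.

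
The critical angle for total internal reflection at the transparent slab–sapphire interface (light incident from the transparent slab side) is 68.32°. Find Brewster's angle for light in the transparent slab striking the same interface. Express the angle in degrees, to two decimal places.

θ_B ≈ 42.90°

sin θ_c = n₂/n₁, so n₂/n₁ = sin 68.32° = 0.9293.
Brewster: tan θ_B = n₂/n₁ = 0.9293.
θ_B = arctan(0.9293) = 42.90°.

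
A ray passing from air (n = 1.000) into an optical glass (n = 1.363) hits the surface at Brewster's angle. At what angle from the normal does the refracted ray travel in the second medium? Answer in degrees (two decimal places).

θ_t ≈ 36.27°

tan θ_B = n₂/n₁ = 1.363/1.000 = 1.3630, so θ_B = 53.73°.
At Brewster's angle the reflected and refracted rays are perpendicular, so θ_t = 90° − θ_B = 90° − 53.73° = 36.27°.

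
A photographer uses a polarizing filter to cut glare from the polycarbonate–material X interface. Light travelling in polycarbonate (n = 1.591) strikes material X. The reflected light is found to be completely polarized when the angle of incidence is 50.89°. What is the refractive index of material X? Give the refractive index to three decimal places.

n ≈ 1.957

Full polarization of the reflected beam means tan θ_B = n₂/n₁, where n₁ is the incident medium (polycarbonate).
n₂ = n₁ tan θ_B = 1.591 × tan 50.89° = 1.957.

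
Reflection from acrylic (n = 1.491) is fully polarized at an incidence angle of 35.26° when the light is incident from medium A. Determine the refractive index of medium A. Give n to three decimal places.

n ≈ 2.109

At Brewster's angle, tan θ_B = n₂/n₁ with n₁ on the incident side (medium A) and n₂ on the transmitted side (acrylic).
n₁ = n₂ / tan θ_B = 1.491 / tan 35.26° = 2.109.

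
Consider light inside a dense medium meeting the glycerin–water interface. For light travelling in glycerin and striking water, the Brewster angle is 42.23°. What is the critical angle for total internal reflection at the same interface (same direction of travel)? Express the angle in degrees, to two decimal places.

θ_c ≈ 65.19°

n₂/n₁ = tan 42.23° = 0.9077; the critical angle satisfies sin θ_c = n₂/n₁.
θ_c = arcsin(0.9077) = 65.19°.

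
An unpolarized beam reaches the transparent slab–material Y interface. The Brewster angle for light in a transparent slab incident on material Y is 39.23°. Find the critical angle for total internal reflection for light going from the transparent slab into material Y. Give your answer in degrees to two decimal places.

θ_c ≈ 54.73°

From Brewster, n₂/n₁ = tan θ_B = tan 39.23° = 0.8165.
Then sin θ_c = n₂/n₁ = 0.8165, so θ_c = arcsin 0.8165 = 54.73°.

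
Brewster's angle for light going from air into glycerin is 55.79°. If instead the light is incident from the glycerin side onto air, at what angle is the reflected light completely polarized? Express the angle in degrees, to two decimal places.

tan θ_B' = n₁/n₂ = 1/tan θ_B, so θ_B' = 90° − θ_B.
θ_B' = 90° − 55.79° = 34.21°.

θ_B' ≈ 34.21°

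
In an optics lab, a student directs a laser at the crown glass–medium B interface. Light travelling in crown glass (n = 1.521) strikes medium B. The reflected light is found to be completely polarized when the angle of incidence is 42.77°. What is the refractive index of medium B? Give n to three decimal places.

n ≈ 1.407

Full polarization of the reflected beam means tan θ_B = n₂/n₁, where n₁ is the incident medium (crown glass).
n₂ = n₁ tan θ_B = 1.521 × tan 42.77° = 1.407.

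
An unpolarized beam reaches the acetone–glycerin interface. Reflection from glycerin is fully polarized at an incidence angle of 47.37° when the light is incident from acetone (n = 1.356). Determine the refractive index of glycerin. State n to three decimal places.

Full polarization of the reflected beam means tan θ_B = n₂/n₁, where n₁ is the incident medium (acetone).
n₂ = n₁ tan θ_B = 1.356 × tan 47.37° = 1.473.

n ≈ 1.473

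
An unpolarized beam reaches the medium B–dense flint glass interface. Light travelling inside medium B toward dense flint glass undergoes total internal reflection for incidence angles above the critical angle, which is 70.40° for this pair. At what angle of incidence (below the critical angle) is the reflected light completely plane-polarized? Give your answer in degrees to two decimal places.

θ_B ≈ 43.29°

At the critical angle sin θ_c = n₂/n₁, giving n₂/n₁ = sin 70.40° = 0.9421.
Then tan θ_B = n₂/n₁ = 0.9421, so θ_B = arctan 0.9421 = 43.29°.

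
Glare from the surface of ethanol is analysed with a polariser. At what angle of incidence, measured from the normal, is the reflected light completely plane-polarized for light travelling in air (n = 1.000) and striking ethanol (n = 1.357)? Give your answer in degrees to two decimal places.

θ_B ≈ 53.61°

tan θ_B = n₂/n₁ = 1.357/1.000 = 1.3570.
θ_B = arctan(1.3570) = 53.61°.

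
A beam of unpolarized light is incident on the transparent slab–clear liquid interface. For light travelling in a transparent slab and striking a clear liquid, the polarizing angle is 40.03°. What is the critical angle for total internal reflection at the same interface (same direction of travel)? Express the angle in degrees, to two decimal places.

tan θ_B = n₂/n₁ = tan 40.03° = 0.8400.
Total internal reflection: sin θ_c = n₂/n₁ = 0.8400.
θ_c = arcsin(0.8400) = 57.14°.

θ_c ≈ 57.14°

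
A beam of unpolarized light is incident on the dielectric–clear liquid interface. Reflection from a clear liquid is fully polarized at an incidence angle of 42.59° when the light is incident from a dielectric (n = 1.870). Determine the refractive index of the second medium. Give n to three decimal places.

n ≈ 1.719

Brewster's law: tan θ_B = n₂/n₁ (light incident in a dielectric, refracted into a clear liquid).
n₂ = n₁ tan θ_B = 1.870 × tan 42.59° = 1.719.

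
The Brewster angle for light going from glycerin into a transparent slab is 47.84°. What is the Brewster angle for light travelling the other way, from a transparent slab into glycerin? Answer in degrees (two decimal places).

θ_B' ≈ 42.16°

Reversing the direction swaps n₁ and n₂, so tan θ_B' = 1/tan θ_B and θ_B' = 90° − θ_B.
Hence θ_B' = 90° − 47.84° = 42.16°.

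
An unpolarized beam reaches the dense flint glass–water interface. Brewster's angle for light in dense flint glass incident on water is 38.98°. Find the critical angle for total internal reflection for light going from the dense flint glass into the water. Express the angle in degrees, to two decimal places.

θ_c ≈ 54.02°

From Brewster, n₂/n₁ = tan θ_B = tan 38.98° = 0.8092.
Then sin θ_c = n₂/n₁ = 0.8092, so θ_c = arcsin 0.8092 = 54.02°.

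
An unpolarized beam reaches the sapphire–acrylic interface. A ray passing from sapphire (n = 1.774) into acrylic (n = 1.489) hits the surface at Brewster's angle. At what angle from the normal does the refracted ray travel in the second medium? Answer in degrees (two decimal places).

First find Brewster's angle: tan θ_B = 1.489/1.774 = 0.8393, giving θ_B = 40.01°.
At Brewster's angle the reflected and refracted rays are perpendicular, so θ_t = 90° − θ_B = 90° − 40.01° = 49.99°.

θ_t ≈ 49.99°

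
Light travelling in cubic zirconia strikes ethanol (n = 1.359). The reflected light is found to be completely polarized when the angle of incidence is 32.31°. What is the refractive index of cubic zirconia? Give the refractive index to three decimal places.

n ≈ 2.149

Full polarization of the reflected beam means tan θ_B = n₂/n₁, where n₁ is the incident medium (cubic zirconia).
n₁ = n₂ / tan θ_B = 1.359 / tan 32.31° = 2.149.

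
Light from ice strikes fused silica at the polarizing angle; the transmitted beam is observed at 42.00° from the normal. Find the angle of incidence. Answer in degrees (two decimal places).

At Brewster's angle the reflected and refracted rays are perpendicular, so θ_B + θ_t = 90°.
So θ_B = 90° − θ_t = 90° − 42.00° = 48.00°.

θ_B ≈ 48.00°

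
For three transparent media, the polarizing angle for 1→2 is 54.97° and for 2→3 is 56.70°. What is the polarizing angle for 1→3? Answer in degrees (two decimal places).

tan θ_B(1→2) = n₂/n₁ = tan 54.97° = 1.4266.
tan θ_B(2→3) = n₃/n₂ = tan 56.70° = 1.5224.
Multiplying, n₃/n₁ = 1.4266 × 1.5224 = 2.1717, and θ_B(1→3) = arctan 2.1717 = 65.28°.

θ_B ≈ 65.28°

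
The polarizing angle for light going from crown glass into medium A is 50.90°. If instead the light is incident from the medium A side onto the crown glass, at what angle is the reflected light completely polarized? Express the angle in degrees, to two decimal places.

θ_B' ≈ 39.10°

The two Brewster angles are complementary: θ_B' = 90° − θ_B = 90° − 50.90° = 39.10°.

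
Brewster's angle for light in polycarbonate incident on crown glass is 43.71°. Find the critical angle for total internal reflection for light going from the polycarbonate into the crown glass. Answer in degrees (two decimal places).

θ_c ≈ 72.93°

From Brewster, n₂/n₁ = tan θ_B = tan 43.71° = 0.9560.
Then sin θ_c = n₂/n₁ = 0.9560, so θ_c = arcsin 0.9560 = 72.93°.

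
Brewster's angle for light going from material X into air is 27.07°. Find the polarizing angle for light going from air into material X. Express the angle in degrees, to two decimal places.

The two Brewster angles are complementary: θ_B' = 90° − θ_B = 90° − 27.07° = 62.93°.

θ_B' ≈ 62.93°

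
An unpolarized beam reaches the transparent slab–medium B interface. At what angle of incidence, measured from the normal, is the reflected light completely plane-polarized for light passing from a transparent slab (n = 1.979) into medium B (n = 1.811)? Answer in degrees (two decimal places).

tan θ_B = n₂/n₁ = 1.811/1.979 = 0.9151.
So θ_B = arctan 0.9151 = 42.46°.

θ_B ≈ 42.46°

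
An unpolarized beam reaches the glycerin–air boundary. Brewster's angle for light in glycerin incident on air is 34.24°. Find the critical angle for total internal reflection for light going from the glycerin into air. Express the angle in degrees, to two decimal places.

From Brewster, n₂/n₁ = tan θ_B = tan 34.24° = 0.6806.
Then sin θ_c = n₂/n₁ = 0.6806, so θ_c = arcsin 0.6806 = 42.89°.

θ_c ≈ 42.89°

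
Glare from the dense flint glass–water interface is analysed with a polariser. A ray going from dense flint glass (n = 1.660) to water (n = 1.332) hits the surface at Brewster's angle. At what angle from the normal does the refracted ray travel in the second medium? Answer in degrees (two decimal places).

tan θ_B = n₂/n₁ = 1.332/1.660 = 0.8024, so θ_B = 38.74°.
At Brewster's angle the reflected and refracted rays are perpendicular, so θ_t = 90° − θ_B = 90° − 38.74° = 51.26°.

θ_t ≈ 51.26°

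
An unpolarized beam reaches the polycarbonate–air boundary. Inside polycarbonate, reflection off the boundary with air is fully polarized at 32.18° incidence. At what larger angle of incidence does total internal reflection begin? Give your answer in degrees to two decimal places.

n₂/n₁ = tan 32.18° = 0.6292; the critical angle satisfies sin θ_c = n₂/n₁.
θ_c = arcsin(0.6292) = 38.99°.

θ_c ≈ 38.99°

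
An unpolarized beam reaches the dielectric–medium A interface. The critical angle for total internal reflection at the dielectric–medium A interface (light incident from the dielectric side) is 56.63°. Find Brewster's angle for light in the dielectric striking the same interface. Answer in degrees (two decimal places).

sin θ_c = n₂/n₁, so n₂/n₁ = sin 56.63° = 0.8351.
Brewster: tan θ_B = n₂/n₁ = 0.8351.
θ_B = arctan(0.8351) = 39.87°.

θ_B ≈ 39.87°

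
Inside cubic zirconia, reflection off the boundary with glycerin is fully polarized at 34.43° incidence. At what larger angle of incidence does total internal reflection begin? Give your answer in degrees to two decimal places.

θ_c ≈ 43.27°

n₂/n₁ = tan 34.43° = 0.6855; the critical angle satisfies sin θ_c = n₂/n₁.
θ_c = arcsin(0.6855) = 43.27°.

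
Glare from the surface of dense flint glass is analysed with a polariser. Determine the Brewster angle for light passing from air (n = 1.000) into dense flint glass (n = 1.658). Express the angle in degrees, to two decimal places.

The reflected p-component vanishes when tan θ_B = n₂/n₁.
Brewster's condition: tan θ_B = n₂/n₁ = 1.658/1.000 = 1.6580. Taking the arctangent, θ_B = 58.90°.

θ_B ≈ 58.90°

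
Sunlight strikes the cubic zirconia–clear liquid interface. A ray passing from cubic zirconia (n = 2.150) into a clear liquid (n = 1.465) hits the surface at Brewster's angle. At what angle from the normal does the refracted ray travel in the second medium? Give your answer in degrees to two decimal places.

θ_t ≈ 55.73°

tan θ_B = n₂/n₁ = 1.465/2.150 = 0.6814, so θ_B = 34.27°.
At Brewster's angle the reflected and refracted rays are perpendicular, so θ_t = 90° − θ_B = 90° − 34.27° = 55.73°.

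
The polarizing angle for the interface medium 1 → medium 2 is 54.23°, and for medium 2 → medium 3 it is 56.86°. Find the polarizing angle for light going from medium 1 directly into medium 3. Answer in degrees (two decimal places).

θ_B ≈ 64.81°

tan θ_B(1→2) = n₂/n₁ = tan 54.23° = 1.3881.
tan θ_B(2→3) = n₃/n₂ = tan 56.86° = 1.5317.
n₃/n₁ = 2.1260. Then tan θ_B(1→3) = n₃/n₁, so θ_B(1→3) = arctan(2.1260) = 64.81°.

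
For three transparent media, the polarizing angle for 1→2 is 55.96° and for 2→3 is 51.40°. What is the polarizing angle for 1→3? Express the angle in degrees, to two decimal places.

tan θ_B(1→2) = n₂/n₁ = tan 55.96° = 1.4803.
tan θ_B(2→3) = n₃/n₂ = tan 51.40° = 1.2527.
n₃/n₁ = 1.8544. Then tan θ_B(1→3) = n₃/n₁, so θ_B(1→3) = arctan(1.8544) = 61.66°.

θ_B ≈ 61.66°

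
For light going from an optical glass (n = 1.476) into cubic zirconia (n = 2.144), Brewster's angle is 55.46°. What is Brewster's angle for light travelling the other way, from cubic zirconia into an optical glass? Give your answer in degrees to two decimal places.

θ_B' ≈ 34.54°

The two Brewster angles are complementary: θ_B' = 90° − θ_B = 90° − 55.46° = 34.54°.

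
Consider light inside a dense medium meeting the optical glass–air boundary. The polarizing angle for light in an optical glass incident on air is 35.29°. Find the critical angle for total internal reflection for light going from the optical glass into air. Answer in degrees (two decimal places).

θ_c ≈ 45.05°

tan θ_B = n₂/n₁ = tan 35.29° = 0.7078.
Total internal reflection: sin θ_c = n₂/n₁ = 0.7078.
θ_c = arcsin(0.7078) = 45.05°.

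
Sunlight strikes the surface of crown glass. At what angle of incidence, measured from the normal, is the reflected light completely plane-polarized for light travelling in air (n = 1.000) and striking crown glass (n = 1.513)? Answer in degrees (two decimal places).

At Brewster's angle the reflected and refracted rays are perpendicular, which with Snell's law gives tan θ_B = n₂/n₁.
Here n₂/n₁ = 1.513/1.000 = 1.5130, and Brewster's law gives tan θ_B = n₂/n₁.
θ_B = arctan(1.5130) = 56.54°.

θ_B ≈ 56.54°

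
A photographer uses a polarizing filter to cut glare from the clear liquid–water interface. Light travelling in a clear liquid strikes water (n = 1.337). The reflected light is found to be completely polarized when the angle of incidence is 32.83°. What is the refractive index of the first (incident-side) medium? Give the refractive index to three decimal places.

n ≈ 2.072

Full polarization of the reflected beam means tan θ_B = n₂/n₁, where n₁ is the incident medium (a clear liquid).
n₁ = n₂ / tan θ_B = 1.337 / tan 32.83° = 2.072.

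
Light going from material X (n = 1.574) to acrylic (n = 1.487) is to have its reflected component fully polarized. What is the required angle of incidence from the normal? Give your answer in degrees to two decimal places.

θ_B ≈ 43.37°

At Brewster's angle the reflected and refracted rays are perpendicular, which with Snell's law gives tan θ_B = n₂/n₁.
Brewster's condition: tan θ_B = n₂/n₁ = 1.487/1.574 = 0.9447.
So θ_B = arctan 0.9447 = 43.37°.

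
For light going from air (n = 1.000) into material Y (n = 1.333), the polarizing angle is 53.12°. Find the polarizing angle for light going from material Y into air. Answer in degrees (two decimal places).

θ_B' ≈ 36.88°

tan θ_B' = n₁/n₂ = 1/tan θ_B, so θ_B' = 90° − θ_B.
θ_B' = 90° − 53.12° = 36.88°.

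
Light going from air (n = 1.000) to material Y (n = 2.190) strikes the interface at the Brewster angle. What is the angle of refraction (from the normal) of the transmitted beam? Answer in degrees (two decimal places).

θ_t ≈ 24.54°

tan θ_B = n₂/n₁ = 2.190/1.000 = 2.1900, so θ_B = 65.46°.
Since θ_B + θ_t = 90° at Brewster incidence, θ_t = 90° − 65.46° = 24.54°.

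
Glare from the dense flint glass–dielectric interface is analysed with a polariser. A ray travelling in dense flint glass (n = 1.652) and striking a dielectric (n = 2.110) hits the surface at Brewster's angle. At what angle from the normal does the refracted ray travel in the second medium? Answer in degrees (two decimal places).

tan θ_B = n₂/n₁ = 2.110/1.652 = 1.2772, so θ_B = 51.94°.
Since θ_B + θ_t = 90° at Brewster incidence, θ_t = 90° − 51.94° = 38.06°.

θ_t ≈ 38.06°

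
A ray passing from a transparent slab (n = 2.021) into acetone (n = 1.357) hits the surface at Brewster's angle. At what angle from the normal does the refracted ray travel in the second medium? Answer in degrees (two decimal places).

θ_t ≈ 56.12°

θ_B = arctan(n₂/n₁) = arctan(1.357/2.021) = 33.88°.
The refracted ray is perpendicular to the reflected ray, so θ_t = 90° − θ_B = 56.12°.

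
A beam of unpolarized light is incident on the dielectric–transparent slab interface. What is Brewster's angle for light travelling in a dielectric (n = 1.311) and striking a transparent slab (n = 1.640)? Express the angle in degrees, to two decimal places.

θ_B ≈ 51.36°

tan θ_B = n₂/n₁ = 1.640/1.311 = 1.2510.
So θ_B = arctan 1.2510 = 51.36°.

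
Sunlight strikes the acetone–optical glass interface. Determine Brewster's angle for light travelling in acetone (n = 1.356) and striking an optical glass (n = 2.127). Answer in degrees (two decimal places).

θ_B ≈ 57.48°

Brewster's condition: tan θ_B = n₂/n₁ = 2.127/1.356 = 1.5686. Taking the arctangent, θ_B = 57.48°.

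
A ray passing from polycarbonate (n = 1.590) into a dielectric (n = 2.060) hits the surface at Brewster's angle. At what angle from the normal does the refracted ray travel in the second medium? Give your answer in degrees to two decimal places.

First find Brewster's angle: tan θ_B = 2.060/1.590 = 1.2956, giving θ_B = 52.34°.
At Brewster's angle the reflected and refracted rays are perpendicular, so θ_t = 90° − θ_B = 90° − 52.34° = 37.66°.

θ_t ≈ 37.66°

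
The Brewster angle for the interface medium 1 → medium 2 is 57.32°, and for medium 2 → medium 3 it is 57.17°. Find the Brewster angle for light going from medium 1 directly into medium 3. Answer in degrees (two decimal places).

tan θ_B(1→2) = n₂/n₁ = tan 57.32° = 1.5589.
tan θ_B(2→3) = n₃/n₂ = tan 57.17° = 1.5499.
So n₃/n₁ = (n₂/n₁)(n₃/n₂) = 1.5589 × 1.5499 = 2.4161.
θ_B(1→3) = arctan(2.4161) = 67.52°.

θ_B ≈ 67.52°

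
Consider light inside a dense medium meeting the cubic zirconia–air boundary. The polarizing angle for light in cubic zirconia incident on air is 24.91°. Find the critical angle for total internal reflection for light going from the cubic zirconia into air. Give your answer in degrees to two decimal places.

θ_c ≈ 27.67°

tan θ_B = n₂/n₁ = tan 24.91° = 0.4644.
Total internal reflection: sin θ_c = n₂/n₁ = 0.4644.
θ_c = arcsin(0.4644) = 27.67°.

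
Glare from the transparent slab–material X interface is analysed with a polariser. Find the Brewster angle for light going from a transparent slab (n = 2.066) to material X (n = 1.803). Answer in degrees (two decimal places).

θ_B ≈ 41.11°

tan θ_B = n₂/n₁ = 1.803/2.066 = 0.8727. Taking the arctangent, θ_B = 41.11°.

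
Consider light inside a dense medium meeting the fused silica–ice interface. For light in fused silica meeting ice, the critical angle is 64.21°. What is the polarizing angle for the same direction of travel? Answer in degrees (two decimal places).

n₂/n₁ = sin θ_c = sin 64.21° = 0.9004.
tan θ_B equals the same ratio, so θ_B = arctan(0.9004) = 42.00°.

θ_B ≈ 42.00°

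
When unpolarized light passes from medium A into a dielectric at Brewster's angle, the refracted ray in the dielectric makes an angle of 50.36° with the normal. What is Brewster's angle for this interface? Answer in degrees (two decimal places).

θ_B ≈ 39.64°

Since the reflected and refracted rays are at right angles at the polarizing angle, θ_B + θ_t = 90°.
θ_B = 90° − 50.36° = 39.64°.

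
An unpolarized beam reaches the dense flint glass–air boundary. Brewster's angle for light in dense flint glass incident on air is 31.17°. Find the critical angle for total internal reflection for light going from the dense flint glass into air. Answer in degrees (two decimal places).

θ_c ≈ 37.22°

From Brewster, n₂/n₁ = tan θ_B = tan 31.17° = 0.6049.
Then sin θ_c = n₂/n₁ = 0.6049, so θ_c = arcsin 0.6049 = 37.22°.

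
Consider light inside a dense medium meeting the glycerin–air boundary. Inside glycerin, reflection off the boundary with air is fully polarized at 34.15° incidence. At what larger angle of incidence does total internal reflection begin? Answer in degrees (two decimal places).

θ_c ≈ 42.71°

From Brewster, n₂/n₁ = tan θ_B = tan 34.15° = 0.6783.
Then sin θ_c = n₂/n₁ = 0.6783, so θ_c = arcsin 0.6783 = 42.71°.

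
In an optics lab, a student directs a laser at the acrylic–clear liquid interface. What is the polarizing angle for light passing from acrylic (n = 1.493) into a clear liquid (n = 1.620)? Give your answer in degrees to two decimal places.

Brewster's condition: tan θ_B = n₂/n₁ = 1.620/1.493 = 1.0851.
So θ_B = arctan 1.0851 = 47.34°.

θ_B ≈ 47.34°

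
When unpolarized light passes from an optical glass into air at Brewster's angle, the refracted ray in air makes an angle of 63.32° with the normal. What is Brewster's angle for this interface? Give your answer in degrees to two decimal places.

θ_B ≈ 26.68°

At Brewster's angle the reflected and refracted rays are perpendicular, so θ_B + θ_t = 90°.
So θ_B = 90° − θ_t = 90° − 63.32° = 26.68°.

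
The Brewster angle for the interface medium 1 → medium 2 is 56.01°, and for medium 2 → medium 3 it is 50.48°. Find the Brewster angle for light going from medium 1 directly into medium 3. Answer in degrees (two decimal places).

θ_B ≈ 60.92°

n₂/n₁ = tan 56.01° = 1.4831 and n₃/n₂ = tan 50.48° = 1.2122.
n₃/n₁ = 1.7979. Then tan θ_B(1→3) = n₃/n₁, so θ_B(1→3) = arctan(1.7979) = 60.92°.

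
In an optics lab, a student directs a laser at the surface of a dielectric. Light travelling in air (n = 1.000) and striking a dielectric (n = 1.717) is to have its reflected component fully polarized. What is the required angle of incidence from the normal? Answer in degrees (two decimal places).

θ_B ≈ 59.78°

Here n₂/n₁ = 1.717/1.000 = 1.7170, and Brewster's law gives tan θ_B = n₂/n₁.
So θ_B = arctan 1.7170 = 59.78°.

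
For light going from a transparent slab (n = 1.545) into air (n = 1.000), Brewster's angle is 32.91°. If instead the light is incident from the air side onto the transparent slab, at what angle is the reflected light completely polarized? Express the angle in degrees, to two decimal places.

tan θ_B' = n₁/n₂ = 1/tan θ_B, so θ_B' = 90° − θ_B.
θ_B' = 90° − 32.91° = 57.09°.

θ_B' ≈ 57.09°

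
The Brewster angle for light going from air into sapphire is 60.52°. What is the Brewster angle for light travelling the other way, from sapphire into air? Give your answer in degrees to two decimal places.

θ_B' ≈ 29.48°

tan θ_B' = n₁/n₂ = 1/tan θ_B, so θ_B' = 90° − θ_B.
θ_B' = 90° − 60.52° = 29.48°.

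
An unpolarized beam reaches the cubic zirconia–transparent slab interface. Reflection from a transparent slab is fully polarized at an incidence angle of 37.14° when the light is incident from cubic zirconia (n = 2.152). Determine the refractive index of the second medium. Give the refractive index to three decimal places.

At Brewster's angle, tan θ_B = n₂/n₁ with n₁ on the incident side (cubic zirconia) and n₂ on the transmitted side (a transparent slab).
n₂ = n₁ tan θ_B = 2.152 × tan 37.14° = 1.630.

n ≈ 1.630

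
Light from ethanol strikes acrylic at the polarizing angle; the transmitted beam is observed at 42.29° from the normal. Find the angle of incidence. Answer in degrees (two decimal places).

At Brewster's angle the reflected and refracted rays are perpendicular, so θ_B + θ_t = 90°.
θ_B = 90° − 42.29° = 47.71°.

θ_B ≈ 47.71°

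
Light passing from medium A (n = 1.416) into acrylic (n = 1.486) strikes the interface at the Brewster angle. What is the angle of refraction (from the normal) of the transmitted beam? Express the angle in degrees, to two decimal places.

θ_B = arctan(n₂/n₁) = arctan(1.486/1.416) = 46.38°.
Since θ_B + θ_t = 90° at Brewster incidence, θ_t = 90° − 46.38° = 43.62°.

θ_t ≈ 43.62°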